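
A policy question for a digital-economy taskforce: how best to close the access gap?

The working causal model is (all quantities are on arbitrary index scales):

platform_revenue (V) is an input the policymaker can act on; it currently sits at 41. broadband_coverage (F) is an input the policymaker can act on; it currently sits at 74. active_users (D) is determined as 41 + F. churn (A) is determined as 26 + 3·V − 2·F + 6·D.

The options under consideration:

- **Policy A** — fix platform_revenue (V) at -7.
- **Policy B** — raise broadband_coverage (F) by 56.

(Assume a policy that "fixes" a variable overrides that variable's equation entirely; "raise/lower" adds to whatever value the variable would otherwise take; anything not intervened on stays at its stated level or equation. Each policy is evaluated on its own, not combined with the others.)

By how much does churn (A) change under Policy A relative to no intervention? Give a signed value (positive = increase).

Baseline:
  V = 41
  F = 74
  D = 41 + 74 = 115
  A = 26 + 3·41 − 2·74 + 6·115 = 691
Policy A (V := -7):
  V = -7
  F = 74
  D = 41 + 74 = 115
  A = 26 + 3·(-7) − 2·74 + 6·115 = 547
Change in A: 547 − 691 = -144

-144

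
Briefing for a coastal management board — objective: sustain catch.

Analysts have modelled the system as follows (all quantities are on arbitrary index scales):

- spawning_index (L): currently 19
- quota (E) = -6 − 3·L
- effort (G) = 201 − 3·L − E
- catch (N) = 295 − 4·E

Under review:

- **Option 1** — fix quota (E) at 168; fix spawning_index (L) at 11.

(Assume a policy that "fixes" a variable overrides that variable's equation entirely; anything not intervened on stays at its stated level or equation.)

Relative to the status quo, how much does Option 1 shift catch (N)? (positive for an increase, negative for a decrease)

Baseline:
  L = 19
  E = -6 − 3·19 = -63
  N = 295 − 4·(-63) = 547
Option 1 (E := 168, L := 11):
  L = 11
  E = 168
  N = 295 − 4·168 = -377
Change in N: -377 − 547 = -924

-924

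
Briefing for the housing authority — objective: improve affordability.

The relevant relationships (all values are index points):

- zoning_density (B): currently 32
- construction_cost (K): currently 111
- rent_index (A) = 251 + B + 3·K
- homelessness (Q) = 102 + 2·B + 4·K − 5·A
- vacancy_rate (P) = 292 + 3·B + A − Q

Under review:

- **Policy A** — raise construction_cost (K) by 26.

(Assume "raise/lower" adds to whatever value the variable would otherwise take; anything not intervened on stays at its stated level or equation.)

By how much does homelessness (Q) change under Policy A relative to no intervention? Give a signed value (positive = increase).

-286

Baseline:
  B = 32
  K = 111
  A = 251 + 32 + 3·111 = 616
  Q = 102 + 2·32 + 4·111 − 5·616 = -2470
Policy A (K + 26):
  B = 32
  K = 111 + 26 = 137
  A = 251 + 32 + 3·137 = 694
  Q = 102 + 2·32 + 4·137 − 5·694 = -2756
Change in Q: -2756 − (-2470) = -286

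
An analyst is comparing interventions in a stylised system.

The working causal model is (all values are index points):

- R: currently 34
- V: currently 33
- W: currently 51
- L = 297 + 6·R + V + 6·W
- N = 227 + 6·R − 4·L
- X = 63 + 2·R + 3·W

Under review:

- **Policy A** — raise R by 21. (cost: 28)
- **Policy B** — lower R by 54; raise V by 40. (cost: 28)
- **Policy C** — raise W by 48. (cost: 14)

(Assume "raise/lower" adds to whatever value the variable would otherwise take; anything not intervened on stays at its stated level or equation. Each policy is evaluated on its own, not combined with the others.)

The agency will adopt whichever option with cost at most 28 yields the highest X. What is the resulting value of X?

428

Policy A (R + 21):
  R = 34 + 21 = 55
  W = 51
  X = 63 + 2·55 + 3·51 = 326
Policy B (R − 54, V + 40):
  R = 34 − 54 = -20
  W = 51
  X = 63 + 2·(-20) + 3·51 = 176
Policy C (W + 48):
  R = 34
  W = 51 + 48 = 99
  X = 63 + 2·34 + 3·99 = 428
Comparing — Policy A: X=326, Policy B: X=176, Policy C: X=428. Highest is 428 (Policy C).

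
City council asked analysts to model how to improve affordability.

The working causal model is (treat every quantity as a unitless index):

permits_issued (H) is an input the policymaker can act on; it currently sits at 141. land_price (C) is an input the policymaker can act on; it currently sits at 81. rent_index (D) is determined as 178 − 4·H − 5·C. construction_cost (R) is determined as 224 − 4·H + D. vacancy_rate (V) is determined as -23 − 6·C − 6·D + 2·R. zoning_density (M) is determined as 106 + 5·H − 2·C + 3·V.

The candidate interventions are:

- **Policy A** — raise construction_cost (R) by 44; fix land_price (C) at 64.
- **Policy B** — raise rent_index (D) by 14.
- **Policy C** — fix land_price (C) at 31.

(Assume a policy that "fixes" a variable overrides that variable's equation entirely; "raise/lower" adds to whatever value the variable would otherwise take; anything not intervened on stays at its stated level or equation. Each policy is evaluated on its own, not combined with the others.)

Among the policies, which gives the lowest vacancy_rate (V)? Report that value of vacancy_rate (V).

1275

Policy A (R + 44, C := 64):
  H = 141
  C = 64
  D = 178 − 4·141 − 5·64 = -706
  R = 224 − 4·141 + (-706) (+44 from intervention) = -1002
  V = -23 − 6·64 − 6·(-706) + 2·(-1002) = 1825
Policy B (D + 14):
  H = 141
  C = 81
  D = 178 − 4·141 − 5·81 (+14 from intervention) = -777
  R = 224 − 4·141 + (-777) = -1117
  V = -23 − 6·81 − 6·(-777) + 2·(-1117) = 1919
Policy C (C := 31):
  H = 141
  C = 31
  D = 178 − 4·141 − 5·31 = -541
  R = 224 − 4·141 + (-541) = -881
  V = -23 − 6·31 − 6·(-541) + 2·(-881) = 1275
Comparing — Policy A: V=1825, Policy B: V=1919, Policy C: V=1275. Lowest is 1275 (Policy C).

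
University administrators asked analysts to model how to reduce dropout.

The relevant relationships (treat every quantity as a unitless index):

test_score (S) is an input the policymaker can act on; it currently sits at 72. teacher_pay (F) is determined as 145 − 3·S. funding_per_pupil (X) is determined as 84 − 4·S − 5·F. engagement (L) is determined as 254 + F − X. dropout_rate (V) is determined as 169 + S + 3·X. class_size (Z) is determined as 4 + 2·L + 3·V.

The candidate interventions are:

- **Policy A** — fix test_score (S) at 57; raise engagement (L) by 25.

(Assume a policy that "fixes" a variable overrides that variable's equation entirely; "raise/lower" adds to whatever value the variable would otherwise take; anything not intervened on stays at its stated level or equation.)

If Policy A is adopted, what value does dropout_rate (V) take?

Policy A (S := 57, L + 25):
  S = 57
  F = 145 − 3·57 = -26
  X = 84 − 4·57 − 5·(-26) = -14
  V = 169 + 57 + 3·(-14) = 184

184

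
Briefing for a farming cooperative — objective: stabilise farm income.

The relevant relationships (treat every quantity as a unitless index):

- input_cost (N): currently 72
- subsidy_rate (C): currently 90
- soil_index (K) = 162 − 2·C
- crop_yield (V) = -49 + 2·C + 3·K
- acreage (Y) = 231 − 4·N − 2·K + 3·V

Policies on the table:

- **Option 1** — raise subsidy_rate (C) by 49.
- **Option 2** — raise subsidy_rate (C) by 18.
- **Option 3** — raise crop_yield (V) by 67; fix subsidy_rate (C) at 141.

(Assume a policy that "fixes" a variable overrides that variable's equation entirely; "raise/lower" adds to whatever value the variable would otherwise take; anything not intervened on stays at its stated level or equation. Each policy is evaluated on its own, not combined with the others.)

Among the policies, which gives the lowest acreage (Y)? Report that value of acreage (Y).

Option 1 (C + 49):
  N = 72
  C = 90 + 49 = 139
  K = 162 − 2·139 = -116
  V = -49 + 2·139 + 3·(-116) = -119
  Y = 231 − 4·72 − 2·(-116) + 3·(-119) = -182
Option 2 (C + 18):
  N = 72
  C = 90 + 18 = 108
  K = 162 − 2·108 = -54
  V = -49 + 2·108 + 3·(-54) = 5
  Y = 231 − 4·72 − 2·(-54) + 3·5 = 66
Option 3 (V + 67, C := 141):
  N = 72
  C = 141
  K = 162 − 2·141 = -120
  V = -49 + 2·141 + 3·(-120) (+67 from intervention) = -60
  Y = 231 − 4·72 − 2·(-120) + 3·(-60) = 3
Comparing — Option 1: Y=-182, Option 2: Y=66, Option 3: Y=3. Lowest is -182 (Option 1).

-182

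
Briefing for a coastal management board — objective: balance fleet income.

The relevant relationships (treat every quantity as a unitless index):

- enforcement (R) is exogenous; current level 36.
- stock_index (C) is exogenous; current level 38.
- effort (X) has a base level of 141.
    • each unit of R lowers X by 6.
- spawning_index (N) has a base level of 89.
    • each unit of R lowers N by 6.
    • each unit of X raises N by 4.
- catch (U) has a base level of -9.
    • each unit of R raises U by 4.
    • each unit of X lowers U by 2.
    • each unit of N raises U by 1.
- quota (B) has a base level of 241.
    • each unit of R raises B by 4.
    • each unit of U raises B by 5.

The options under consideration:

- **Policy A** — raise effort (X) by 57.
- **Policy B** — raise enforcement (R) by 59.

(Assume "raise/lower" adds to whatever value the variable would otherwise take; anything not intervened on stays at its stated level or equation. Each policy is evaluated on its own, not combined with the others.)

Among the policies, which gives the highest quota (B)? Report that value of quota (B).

245

Policy A (X + 57):
  R = 36
  X = 141 − 6·36 (+57 from intervention) = -18
  N = 89 − 6·36 + 4·(-18) = -199
  U = -9 + 4·36 − 2·(-18) + (-199) = -28
  B = 241 + 4·36 + 5·(-28) = 245
Policy B (R + 59):
  R = 36 + 59 = 95
  X = 141 − 6·95 = -429
  N = 89 − 6·95 + 4·(-429) = -2197
  U = -9 + 4·95 − 2·(-429) + (-2197) = -968
  B = 241 + 4·95 + 5·(-968) = -4219
Comparing — Policy A: B=245, Policy B: B=-4219. Highest is 245 (Policy A).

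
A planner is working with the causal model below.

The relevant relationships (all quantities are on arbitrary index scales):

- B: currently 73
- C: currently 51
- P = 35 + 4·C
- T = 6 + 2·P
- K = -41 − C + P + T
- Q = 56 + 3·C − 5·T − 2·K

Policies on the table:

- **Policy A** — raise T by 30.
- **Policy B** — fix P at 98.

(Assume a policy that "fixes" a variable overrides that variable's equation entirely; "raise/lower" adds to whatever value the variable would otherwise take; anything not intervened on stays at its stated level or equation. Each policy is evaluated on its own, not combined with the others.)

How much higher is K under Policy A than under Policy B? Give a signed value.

Policy A (T + 30):
  C = 51
  P = 35 + 4·51 = 239
  T = 6 + 2·239 (+30 from intervention) = 514
  K = -41 − 51 + 239 + 514 = 661
Policy B (P := 98):
  C = 51
  P = 98
  T = 6 + 2·98 = 202
  K = -41 − 51 + 98 + 202 = 208
K: 661 − 208 = 453

453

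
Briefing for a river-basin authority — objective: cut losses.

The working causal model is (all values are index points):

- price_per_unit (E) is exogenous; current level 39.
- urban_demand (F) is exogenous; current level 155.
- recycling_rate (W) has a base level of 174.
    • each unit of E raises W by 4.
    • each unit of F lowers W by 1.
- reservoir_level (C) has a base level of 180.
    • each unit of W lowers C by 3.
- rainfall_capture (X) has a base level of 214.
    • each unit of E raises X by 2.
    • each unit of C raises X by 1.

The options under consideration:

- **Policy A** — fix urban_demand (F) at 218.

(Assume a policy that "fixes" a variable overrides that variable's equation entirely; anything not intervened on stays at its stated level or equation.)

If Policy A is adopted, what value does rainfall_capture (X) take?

Policy A (F := 218):
  E = 39
  F = 218
  W = 174 + 4·39 − 218 = 112
  C = 180 − 3·112 = -156
  X = 214 + 2·39 + (-156) = 136

136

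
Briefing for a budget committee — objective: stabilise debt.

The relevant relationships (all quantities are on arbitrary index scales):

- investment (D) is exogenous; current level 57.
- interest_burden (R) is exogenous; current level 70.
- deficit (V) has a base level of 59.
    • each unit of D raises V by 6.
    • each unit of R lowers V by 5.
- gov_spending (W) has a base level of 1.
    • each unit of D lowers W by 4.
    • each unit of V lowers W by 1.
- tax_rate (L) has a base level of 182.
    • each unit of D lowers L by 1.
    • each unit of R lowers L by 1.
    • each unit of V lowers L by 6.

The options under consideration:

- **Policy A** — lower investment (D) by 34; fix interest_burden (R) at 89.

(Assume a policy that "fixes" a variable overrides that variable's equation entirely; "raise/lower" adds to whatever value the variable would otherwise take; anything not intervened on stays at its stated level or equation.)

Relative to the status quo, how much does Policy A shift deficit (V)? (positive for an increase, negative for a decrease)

Baseline:
  D = 57
  R = 70
  V = 59 + 6·57 − 5·70 = 51
Policy A (D − 34, R := 89):
  D = 57 − 34 = 23
  R = 89
  V = 59 + 6·23 − 5·89 = -248
Change in V: -248 − 51 = -299

-299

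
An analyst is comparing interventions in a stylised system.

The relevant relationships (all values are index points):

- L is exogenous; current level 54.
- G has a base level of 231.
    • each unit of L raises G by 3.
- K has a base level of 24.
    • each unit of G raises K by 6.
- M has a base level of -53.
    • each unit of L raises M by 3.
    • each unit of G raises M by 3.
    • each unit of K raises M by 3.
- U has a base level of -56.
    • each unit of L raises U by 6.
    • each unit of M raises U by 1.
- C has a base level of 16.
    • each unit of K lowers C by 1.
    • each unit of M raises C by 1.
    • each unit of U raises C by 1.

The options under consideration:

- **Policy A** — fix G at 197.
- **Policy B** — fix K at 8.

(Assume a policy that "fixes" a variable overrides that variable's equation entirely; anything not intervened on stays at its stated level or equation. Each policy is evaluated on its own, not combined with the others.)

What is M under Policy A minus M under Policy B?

3006

Policy A (G := 197):
  L = 54
  G = 197
  K = 24 + 6·197 = 1206
  M = -53 + 3·54 + 3·197 + 3·1206 = 4318
Policy B (K := 8):
  L = 54
  G = 231 + 3·54 = 393
  K = 8
  M = -53 + 3·54 + 3·393 + 3·8 = 1312
M: 4318 − 1312 = 3006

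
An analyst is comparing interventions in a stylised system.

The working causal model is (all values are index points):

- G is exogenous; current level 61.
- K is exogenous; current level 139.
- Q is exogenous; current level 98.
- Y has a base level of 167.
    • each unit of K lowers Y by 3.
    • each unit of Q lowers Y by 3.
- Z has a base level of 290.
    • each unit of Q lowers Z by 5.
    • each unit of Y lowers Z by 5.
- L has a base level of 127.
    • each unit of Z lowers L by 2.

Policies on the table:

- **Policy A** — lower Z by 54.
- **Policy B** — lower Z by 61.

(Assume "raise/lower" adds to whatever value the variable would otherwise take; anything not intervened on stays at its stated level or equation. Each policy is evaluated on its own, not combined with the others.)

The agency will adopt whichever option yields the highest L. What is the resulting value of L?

Policy A (Z − 54):
  K = 139
  Q = 98
  Y = 167 − 3·139 − 3·98 = -544
  Z = 290 − 5·98 − 5·(-544) (−54 from intervention) = 2466
  L = 127 − 2·2466 = -4805
Policy B (Z − 61):
  K = 139
  Q = 98
  Y = 167 − 3·139 − 3·98 = -544
  Z = 290 − 5·98 − 5·(-544) (−61 from intervention) = 2459
  L = 127 − 2·2459 = -4791
Comparing — Policy A: L=-4805, Policy B: L=-4791. Highest is -4791 (Policy B).

-4791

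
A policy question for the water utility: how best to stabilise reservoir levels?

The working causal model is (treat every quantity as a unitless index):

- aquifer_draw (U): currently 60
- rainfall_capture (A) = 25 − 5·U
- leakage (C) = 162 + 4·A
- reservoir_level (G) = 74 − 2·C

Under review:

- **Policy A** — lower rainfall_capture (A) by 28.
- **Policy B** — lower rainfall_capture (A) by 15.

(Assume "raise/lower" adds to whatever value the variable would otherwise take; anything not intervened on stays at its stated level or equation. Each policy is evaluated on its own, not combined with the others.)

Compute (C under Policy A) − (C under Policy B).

-52

Policy A (A − 28):
  U = 60
  A = 25 − 5·60 (−28 from intervention) = -303
  C = 162 + 4·(-303) = -1050
Policy B (A − 15):
  U = 60
  A = 25 − 5·60 (−15 from intervention) = -290
  C = 162 + 4·(-290) = -998
C: -1050 − (-998) = -52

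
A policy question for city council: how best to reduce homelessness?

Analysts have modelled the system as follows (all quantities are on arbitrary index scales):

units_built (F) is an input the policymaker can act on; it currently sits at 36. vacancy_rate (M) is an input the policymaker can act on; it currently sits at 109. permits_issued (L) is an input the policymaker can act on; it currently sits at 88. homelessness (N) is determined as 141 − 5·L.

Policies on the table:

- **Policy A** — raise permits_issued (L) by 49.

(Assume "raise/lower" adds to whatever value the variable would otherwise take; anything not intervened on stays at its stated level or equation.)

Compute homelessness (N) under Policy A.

Policy A (L + 49):
  L = 88 + 49 = 137
  N = 141 − 5·137 = -544

-544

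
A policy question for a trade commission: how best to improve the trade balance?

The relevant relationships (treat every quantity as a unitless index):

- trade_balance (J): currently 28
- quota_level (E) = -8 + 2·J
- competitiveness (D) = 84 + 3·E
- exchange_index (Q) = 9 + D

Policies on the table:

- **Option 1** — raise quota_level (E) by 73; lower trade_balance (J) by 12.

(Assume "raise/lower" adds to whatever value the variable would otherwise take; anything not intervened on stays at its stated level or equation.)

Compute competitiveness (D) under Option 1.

375

Option 1 (E + 73, J − 12):
  J = 28 − 12 = 16
  E = -8 + 2·16 (+73 from intervention) = 97
  D = 84 + 3·97 = 375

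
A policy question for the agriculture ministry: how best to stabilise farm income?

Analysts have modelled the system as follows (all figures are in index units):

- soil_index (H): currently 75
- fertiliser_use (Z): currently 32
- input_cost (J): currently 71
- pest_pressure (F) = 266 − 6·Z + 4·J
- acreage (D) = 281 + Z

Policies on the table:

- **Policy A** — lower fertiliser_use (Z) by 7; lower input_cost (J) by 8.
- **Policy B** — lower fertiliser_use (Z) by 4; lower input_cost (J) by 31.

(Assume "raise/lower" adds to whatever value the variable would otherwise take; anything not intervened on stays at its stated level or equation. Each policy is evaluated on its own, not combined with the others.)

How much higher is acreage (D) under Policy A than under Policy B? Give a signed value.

Policy A (Z − 7, J − 8):
  Z = 32 − 7 = 25
  D = 281 + 25 = 306
Policy B (Z − 4, J − 31):
  Z = 32 − 4 = 28
  D = 281 + 28 = 309
D: 306 − 309 = -3

-3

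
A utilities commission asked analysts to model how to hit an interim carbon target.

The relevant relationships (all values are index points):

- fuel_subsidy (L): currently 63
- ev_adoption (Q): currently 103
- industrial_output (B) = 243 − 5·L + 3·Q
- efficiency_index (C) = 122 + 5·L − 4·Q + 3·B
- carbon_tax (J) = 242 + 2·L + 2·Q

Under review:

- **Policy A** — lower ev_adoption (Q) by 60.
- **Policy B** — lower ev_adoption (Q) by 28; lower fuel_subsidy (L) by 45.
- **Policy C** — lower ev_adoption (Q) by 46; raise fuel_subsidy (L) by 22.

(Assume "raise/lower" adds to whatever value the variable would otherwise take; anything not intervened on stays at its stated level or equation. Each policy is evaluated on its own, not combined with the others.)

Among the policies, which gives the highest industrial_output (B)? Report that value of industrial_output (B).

Policy A (Q − 60):
  L = 63
  Q = 103 − 60 = 43
  B = 243 − 5·63 + 3·43 = 57
Policy B (Q − 28, L − 45):
  L = 63 − 45 = 18
  Q = 103 − 28 = 75
  B = 243 − 5·18 + 3·75 = 378
Policy C (Q − 46, L + 22):
  L = 63 + 22 = 85
  Q = 103 − 46 = 57
  B = 243 − 5·85 + 3·57 = -11
Comparing — Policy A: B=57, Policy B: B=378, Policy C: B=-11. Highest is 378 (Policy B).

378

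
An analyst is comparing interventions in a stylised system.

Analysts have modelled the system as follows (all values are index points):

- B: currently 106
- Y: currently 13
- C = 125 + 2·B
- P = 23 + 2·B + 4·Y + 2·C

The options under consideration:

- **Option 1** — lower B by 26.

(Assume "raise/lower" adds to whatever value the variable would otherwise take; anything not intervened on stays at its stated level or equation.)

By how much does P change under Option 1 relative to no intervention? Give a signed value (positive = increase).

Baseline:
  B = 106
  Y = 13
  C = 125 + 2·106 = 337
  P = 23 + 2·106 + 4·13 + 2·337 = 961
Option 1 (B − 26):
  B = 106 − 26 = 80
  Y = 13
  C = 125 + 2·80 = 285
  P = 23 + 2·80 + 4·13 + 2·285 = 805
Change in P: 805 − 961 = -156

-156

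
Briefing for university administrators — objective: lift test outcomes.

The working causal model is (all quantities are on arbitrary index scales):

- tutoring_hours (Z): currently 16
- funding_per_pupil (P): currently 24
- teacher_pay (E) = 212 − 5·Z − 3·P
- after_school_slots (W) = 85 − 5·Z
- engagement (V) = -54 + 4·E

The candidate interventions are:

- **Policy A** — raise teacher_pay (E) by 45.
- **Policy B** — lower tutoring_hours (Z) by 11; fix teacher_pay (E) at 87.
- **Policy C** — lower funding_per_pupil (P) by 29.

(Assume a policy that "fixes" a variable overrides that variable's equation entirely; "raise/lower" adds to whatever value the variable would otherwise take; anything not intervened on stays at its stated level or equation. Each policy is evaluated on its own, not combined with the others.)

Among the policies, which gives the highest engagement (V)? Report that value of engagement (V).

534

Policy A (E + 45):
  Z = 16
  P = 24
  E = 212 − 5·16 − 3·24 (+45 from intervention) = 105
  V = -54 + 4·105 = 366
Policy B (Z − 11, E := 87):
  Z = 16 − 11 = 5
  P = 24
  E = 87
  V = -54 + 4·87 = 294
Policy C (P − 29):
  Z = 16
  P = 24 − 29 = -5
  E = 212 − 5·16 − 3·(-5) = 147
  V = -54 + 4·147 = 534
Comparing — Policy A: V=366, Policy B: V=294, Policy C: V=534. Highest is 534 (Policy C).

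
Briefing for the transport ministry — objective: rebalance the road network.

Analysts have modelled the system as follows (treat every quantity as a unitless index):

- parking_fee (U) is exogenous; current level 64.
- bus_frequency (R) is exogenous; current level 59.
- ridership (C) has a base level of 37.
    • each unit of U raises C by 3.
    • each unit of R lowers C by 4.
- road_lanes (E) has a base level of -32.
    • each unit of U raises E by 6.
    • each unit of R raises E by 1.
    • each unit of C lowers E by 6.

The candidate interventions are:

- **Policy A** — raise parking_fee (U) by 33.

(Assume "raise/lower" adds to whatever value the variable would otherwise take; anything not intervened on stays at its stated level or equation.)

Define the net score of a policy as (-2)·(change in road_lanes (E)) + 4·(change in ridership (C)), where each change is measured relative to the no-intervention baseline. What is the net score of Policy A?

Baseline:
  U = 64
  R = 59
  C = 37 + 3·64 − 4·59 = -7
  E = -32 + 6·64 + 59 − 6·(-7) = 453
Policy A (U + 33):
  U = 64 + 33 = 97
  R = 59
  C = 37 + 3·97 − 4·59 = 92
  E = -32 + 6·97 + 59 − 6·92 = 57
ΔE = 57 − 453 = -396; ΔC = 92 − (-7) = 99
Score = (-2)·(-396) + 4·99 = 1188

1188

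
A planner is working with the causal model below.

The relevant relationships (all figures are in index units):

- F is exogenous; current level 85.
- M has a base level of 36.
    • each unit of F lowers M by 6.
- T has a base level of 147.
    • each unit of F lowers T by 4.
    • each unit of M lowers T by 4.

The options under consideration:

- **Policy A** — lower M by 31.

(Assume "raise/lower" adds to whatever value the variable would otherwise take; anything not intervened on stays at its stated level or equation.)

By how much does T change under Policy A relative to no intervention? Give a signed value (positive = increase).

Baseline:
  F = 85
  M = 36 − 6·85 = -474
  T = 147 − 4·85 − 4·(-474) = 1703
Policy A (M − 31):
  F = 85
  M = 36 − 6·85 (−31 from intervention) = -505
  T = 147 − 4·85 − 4·(-505) = 1827
Change in T: 1827 − 1703 = 124

124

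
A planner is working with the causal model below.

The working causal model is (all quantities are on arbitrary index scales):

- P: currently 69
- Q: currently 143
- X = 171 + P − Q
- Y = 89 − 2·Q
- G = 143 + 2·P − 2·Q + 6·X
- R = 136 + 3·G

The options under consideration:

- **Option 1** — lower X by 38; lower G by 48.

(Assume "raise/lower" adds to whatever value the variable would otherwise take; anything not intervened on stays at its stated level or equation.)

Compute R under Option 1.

Option 1 (X − 38, G − 48):
  P = 69
  Q = 143
  X = 171 + 69 − 143 (−38 from intervention) = 59
  G = 143 + 2·69 − 2·143 + 6·59 (−48 from intervention) = 301
  R = 136 + 3·301 = 1039

1039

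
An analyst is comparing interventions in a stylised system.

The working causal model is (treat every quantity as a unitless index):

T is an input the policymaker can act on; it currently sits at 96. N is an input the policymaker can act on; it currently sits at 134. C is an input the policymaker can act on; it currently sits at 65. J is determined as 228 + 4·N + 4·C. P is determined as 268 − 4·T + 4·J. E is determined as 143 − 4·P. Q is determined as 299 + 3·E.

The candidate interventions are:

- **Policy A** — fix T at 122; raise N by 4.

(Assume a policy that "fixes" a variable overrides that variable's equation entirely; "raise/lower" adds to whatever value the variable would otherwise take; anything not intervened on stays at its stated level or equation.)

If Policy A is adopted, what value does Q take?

-46552

Policy A (T := 122, N + 4):
  T = 122
  N = 134 + 4 = 138
  C = 65
  J = 228 + 4·138 + 4·65 = 1040
  P = 268 − 4·122 + 4·1040 = 3940
  E = 143 − 4·3940 = -15617
  Q = 299 + 3·(-15617) = -46552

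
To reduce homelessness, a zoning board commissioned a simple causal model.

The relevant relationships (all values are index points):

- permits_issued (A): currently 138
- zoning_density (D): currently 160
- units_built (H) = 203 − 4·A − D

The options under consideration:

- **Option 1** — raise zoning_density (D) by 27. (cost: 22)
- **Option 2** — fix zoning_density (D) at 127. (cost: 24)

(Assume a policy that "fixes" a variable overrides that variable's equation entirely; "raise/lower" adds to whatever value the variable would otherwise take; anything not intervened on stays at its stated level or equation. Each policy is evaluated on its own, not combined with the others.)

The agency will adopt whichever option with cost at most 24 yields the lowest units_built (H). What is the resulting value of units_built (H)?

-536

Option 1 (D + 27):
  A = 138
  D = 160 + 27 = 187
  H = 203 − 4·138 − 187 = -536
Option 2 (D := 127):
  A = 138
  D = 127
  H = 203 − 4·138 − 127 = -476
Comparing — Option 1: H=-536, Option 2: H=-476. Lowest is -536 (Option 1).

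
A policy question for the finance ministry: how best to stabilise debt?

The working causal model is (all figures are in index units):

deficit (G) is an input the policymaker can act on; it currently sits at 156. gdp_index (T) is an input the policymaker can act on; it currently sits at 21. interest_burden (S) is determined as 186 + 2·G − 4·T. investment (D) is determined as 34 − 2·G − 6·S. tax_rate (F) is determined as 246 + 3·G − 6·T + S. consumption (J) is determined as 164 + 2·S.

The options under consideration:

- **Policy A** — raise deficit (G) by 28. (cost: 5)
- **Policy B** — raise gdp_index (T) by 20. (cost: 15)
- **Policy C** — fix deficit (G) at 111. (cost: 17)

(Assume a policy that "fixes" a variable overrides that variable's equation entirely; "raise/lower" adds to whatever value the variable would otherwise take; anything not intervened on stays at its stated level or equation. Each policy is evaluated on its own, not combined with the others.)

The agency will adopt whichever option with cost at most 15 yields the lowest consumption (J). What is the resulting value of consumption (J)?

832

Policy A (G + 28):
  G = 156 + 28 = 184
  T = 21
  S = 186 + 2·184 − 4·21 = 470
  J = 164 + 2·470 = 1104
Policy B (T + 20):
  G = 156
  T = 21 + 20 = 41
  S = 186 + 2·156 − 4·41 = 334
  J = 164 + 2·334 = 832
Comparing — Policy A: J=1104, Policy B: J=832. Lowest is 832 (Policy B).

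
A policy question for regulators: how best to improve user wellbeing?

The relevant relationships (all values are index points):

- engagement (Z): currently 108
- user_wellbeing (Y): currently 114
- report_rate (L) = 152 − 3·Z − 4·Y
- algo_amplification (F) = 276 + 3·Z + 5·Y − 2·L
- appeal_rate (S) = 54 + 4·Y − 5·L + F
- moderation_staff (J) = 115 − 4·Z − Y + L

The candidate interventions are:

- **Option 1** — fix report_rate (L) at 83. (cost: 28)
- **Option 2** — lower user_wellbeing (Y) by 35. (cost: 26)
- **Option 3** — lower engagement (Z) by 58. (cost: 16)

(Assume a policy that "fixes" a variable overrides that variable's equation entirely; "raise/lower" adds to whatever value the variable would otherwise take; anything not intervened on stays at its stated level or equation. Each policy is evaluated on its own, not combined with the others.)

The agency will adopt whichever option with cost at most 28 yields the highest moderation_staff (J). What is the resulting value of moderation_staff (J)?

Option 1 (L := 83):
  Z = 108
  Y = 114
  L = 83
  J = 115 − 4·108 − 114 + 83 = -348
Option 2 (Y − 35):
  Z = 108
  Y = 114 − 35 = 79
  L = 152 − 3·108 − 4·79 = -488
  J = 115 − 4·108 − 79 + (-488) = -884
Option 3 (Z − 58):
  Z = 108 − 58 = 50
  Y = 114
  L = 152 − 3·50 − 4·114 = -454
  J = 115 − 4·50 − 114 + (-454) = -653
Comparing — Option 1: J=-348, Option 2: J=-884, Option 3: J=-653. Highest is -348 (Option 1).

-348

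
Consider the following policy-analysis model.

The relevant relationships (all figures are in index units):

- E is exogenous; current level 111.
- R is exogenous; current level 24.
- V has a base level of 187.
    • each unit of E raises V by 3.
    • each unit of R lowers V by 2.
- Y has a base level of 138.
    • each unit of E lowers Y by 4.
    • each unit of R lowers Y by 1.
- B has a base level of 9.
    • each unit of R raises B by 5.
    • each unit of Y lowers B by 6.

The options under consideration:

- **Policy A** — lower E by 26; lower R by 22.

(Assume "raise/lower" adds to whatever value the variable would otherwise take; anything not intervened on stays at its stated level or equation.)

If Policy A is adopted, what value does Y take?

Policy A (E − 26, R − 22):
  E = 111 − 26 = 85
  R = 24 − 22 = 2
  Y = 138 − 4·85 − 2 = -204

-204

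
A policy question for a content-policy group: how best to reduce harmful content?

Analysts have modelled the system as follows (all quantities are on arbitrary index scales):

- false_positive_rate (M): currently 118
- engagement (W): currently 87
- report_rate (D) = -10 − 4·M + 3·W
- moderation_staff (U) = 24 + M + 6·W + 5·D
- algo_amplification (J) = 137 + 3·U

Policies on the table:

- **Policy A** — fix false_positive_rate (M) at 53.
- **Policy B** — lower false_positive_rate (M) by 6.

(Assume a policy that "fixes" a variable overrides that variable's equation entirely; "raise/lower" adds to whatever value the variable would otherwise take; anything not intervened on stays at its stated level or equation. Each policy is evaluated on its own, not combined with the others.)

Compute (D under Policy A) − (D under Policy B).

Policy A (M := 53):
  M = 53
  W = 87
  D = -10 − 4·53 + 3·87 = 39
Policy B (M − 6):
  M = 118 − 6 = 112
  W = 87
  D = -10 − 4·112 + 3·87 = -197
D: 39 − (-197) = 236

236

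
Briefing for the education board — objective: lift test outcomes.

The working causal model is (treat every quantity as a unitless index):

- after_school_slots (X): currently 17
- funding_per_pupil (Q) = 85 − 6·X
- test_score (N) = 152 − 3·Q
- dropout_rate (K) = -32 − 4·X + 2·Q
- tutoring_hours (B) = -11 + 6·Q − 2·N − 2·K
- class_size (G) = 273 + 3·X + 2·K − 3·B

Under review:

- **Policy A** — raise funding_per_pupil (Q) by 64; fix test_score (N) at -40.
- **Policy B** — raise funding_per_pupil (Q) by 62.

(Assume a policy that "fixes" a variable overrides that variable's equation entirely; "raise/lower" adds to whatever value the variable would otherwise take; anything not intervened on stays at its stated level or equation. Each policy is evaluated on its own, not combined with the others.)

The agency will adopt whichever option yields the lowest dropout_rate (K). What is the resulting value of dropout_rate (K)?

-10

Policy A (Q + 64, N := -40):
  X = 17
  Q = 85 − 6·17 (+64 from intervention) = 47
  K = -32 − 4·17 + 2·47 = -6
Policy B (Q + 62):
  X = 17
  Q = 85 − 6·17 (+62 from intervention) = 45
  K = -32 − 4·17 + 2·45 = -10
Comparing — Policy A: K=-6, Policy B: K=-10. Lowest is -10 (Policy B).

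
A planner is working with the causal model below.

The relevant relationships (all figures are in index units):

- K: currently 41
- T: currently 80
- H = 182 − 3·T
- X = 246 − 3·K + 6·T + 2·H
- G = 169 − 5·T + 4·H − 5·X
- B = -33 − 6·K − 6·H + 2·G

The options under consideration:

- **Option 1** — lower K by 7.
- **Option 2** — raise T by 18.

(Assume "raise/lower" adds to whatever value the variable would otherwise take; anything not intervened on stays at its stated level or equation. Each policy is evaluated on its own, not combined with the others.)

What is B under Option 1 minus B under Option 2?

Option 1 (K − 7):
  K = 41 − 7 = 34
  T = 80
  H = 182 − 3·80 = -58
  X = 246 − 3·34 + 6·80 + 2·(-58) = 508
  G = 169 − 5·80 + 4·(-58) − 5·508 = -3003
  B = -33 − 6·34 − 6·(-58) + 2·(-3003) = -5895
Option 2 (T + 18):
  K = 41
  T = 80 + 18 = 98
  H = 182 − 3·98 = -112
  X = 246 − 3·41 + 6·98 + 2·(-112) = 487
  G = 169 − 5·98 + 4·(-112) − 5·487 = -3204
  B = -33 − 6·41 − 6·(-112) + 2·(-3204) = -6015
B: -5895 − (-6015) = 120

120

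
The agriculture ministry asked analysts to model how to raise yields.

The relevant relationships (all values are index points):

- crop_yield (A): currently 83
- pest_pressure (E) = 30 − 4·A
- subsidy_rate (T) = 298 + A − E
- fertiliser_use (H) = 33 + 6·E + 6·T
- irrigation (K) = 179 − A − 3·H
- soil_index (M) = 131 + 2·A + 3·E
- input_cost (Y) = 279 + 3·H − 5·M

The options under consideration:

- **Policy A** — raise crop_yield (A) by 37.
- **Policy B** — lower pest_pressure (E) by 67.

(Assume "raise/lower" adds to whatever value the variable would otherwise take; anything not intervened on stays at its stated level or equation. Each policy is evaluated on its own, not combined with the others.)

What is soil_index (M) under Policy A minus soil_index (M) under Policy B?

Policy A (A + 37):
  A = 83 + 37 = 120
  E = 30 − 4·120 = -450
  M = 131 + 2·120 + 3·(-450) = -979
Policy B (E − 67):
  A = 83
  E = 30 − 4·83 (−67 from intervention) = -369
  M = 131 + 2·83 + 3·(-369) = -810
M: -979 − (-810) = -169

-169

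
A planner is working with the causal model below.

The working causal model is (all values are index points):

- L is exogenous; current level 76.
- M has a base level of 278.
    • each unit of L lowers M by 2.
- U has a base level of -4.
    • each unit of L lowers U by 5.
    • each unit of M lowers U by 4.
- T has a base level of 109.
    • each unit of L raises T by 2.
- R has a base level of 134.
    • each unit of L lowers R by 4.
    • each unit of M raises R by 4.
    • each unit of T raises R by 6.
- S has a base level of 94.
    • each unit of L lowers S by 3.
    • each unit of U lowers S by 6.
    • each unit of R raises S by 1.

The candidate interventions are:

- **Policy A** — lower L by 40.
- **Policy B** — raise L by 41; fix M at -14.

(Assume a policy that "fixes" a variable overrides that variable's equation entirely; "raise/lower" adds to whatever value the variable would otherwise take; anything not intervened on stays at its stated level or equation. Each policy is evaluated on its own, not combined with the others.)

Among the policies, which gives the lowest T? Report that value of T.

Policy A (L − 40):
  L = 76 − 40 = 36
  T = 109 + 2·36 = 181
Policy B (L + 41, M := -14):
  L = 76 + 41 = 117
  T = 109 + 2·117 = 343
Comparing — Policy A: T=181, Policy B: T=343. Lowest is 181 (Policy A).

181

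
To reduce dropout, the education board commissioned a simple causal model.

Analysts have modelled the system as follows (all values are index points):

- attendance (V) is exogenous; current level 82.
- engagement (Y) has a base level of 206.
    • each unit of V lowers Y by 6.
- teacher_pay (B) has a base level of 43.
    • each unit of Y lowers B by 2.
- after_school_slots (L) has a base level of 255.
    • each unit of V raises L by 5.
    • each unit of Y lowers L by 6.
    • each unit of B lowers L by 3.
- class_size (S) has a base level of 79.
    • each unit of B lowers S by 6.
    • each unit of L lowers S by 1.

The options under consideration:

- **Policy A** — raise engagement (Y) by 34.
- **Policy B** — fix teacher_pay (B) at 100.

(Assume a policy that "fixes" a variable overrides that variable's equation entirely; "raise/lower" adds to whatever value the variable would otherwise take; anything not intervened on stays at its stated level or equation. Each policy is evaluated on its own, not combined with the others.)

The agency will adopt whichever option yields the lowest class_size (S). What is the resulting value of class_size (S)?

-3739

Policy A (Y + 34):
  V = 82
  Y = 206 − 6·82 (+34 from intervention) = -252
  B = 43 − 2·(-252) = 547
  L = 255 + 5·82 − 6·(-252) − 3·547 = 536
  S = 79 − 6·547 − 536 = -3739
Policy B (B := 100):
  V = 82
  Y = 206 − 6·82 = -286
  B = 100
  L = 255 + 5·82 − 6·(-286) − 3·100 = 2081
  S = 79 − 6·100 − 2081 = -2602
Comparing — Policy A: S=-3739, Policy B: S=-2602. Lowest is -3739 (Policy A).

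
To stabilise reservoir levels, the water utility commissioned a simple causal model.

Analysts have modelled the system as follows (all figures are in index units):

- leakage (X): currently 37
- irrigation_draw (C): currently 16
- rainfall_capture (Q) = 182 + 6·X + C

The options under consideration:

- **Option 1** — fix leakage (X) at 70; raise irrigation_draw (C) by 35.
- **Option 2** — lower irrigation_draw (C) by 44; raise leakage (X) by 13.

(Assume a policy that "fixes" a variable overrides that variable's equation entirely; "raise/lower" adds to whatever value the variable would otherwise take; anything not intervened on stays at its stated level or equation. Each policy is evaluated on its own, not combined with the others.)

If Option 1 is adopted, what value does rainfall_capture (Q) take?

653

Option 1 (X := 70, C + 35):
  X = 70
  C = 16 + 35 = 51
  Q = 182 + 6·70 + 51 = 653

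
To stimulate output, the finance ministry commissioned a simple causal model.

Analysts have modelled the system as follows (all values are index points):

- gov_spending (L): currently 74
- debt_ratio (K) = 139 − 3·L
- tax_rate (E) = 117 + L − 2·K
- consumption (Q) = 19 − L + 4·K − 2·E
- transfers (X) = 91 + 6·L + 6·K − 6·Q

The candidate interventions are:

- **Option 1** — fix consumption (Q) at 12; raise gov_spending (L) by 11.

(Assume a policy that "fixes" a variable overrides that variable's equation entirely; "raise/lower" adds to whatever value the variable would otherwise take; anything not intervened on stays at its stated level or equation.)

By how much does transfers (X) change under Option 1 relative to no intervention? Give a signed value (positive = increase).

Baseline:
  L = 74
  K = 139 − 3·74 = -83
  E = 117 + 74 − 2·(-83) = 357
  Q = 19 − 74 + 4·(-83) − 2·357 = -1101
  X = 91 + 6·74 + 6·(-83) − 6·(-1101) = 6643
Option 1 (Q := 12, L + 11):
  L = 74 + 11 = 85
  K = 139 − 3·85 = -116
  E = 117 + 85 − 2·(-116) = 434
  Q = 12
  X = 91 + 6·85 + 6·(-116) − 6·12 = -167
Change in X: -167 − 6643 = -6810

-6810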